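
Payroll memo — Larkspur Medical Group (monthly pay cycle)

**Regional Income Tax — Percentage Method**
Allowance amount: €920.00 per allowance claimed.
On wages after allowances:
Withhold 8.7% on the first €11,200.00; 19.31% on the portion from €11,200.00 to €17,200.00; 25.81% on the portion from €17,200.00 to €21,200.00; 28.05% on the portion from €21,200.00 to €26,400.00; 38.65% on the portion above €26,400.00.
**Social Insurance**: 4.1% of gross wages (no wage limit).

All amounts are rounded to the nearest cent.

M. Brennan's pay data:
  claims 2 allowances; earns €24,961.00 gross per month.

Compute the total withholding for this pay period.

Regional Income Tax: taxable = €24,961.00 − 2×€920.00 = €23,121.00
  €3,165.40 + 28.05% × (€23,121.00 − €21,200.00) = €3,165.40 + 28.05% × €1,921.00 = €3,704.24
Social Insurance: 4.1% × €24,961.00 = €1,023.40
Total: €3,704.24 + €1,023.40 = €4,727.64

€4,727.64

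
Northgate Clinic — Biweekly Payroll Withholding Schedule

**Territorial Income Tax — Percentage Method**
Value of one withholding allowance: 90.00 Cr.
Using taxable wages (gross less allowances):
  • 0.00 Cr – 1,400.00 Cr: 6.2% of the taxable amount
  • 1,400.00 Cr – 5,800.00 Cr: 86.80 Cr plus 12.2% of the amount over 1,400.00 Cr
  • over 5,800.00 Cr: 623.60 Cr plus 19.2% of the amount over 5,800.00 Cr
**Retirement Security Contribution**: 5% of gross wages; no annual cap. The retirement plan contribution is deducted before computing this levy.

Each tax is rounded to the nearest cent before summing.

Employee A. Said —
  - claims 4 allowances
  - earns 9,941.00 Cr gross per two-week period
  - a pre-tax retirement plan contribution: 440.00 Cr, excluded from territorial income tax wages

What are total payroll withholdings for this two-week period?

Territorial Income Tax: taxable = 9,941.00 Cr − 440.00 Cr − 4×90.00 Cr = 9,141.00 Cr
  623.60 Cr + 19.2% × (9,141.00 Cr − 5,800.00 Cr) = 623.60 Cr + 19.2% × 3,341.00 Cr = 1,265.07 Cr
Retirement Security Contribution: 5% × 9,501.00 Cr = 475.05 Cr
Total: 1,265.07 Cr + 475.05 Cr = 1,740.12 Cr

1,740.12 Cr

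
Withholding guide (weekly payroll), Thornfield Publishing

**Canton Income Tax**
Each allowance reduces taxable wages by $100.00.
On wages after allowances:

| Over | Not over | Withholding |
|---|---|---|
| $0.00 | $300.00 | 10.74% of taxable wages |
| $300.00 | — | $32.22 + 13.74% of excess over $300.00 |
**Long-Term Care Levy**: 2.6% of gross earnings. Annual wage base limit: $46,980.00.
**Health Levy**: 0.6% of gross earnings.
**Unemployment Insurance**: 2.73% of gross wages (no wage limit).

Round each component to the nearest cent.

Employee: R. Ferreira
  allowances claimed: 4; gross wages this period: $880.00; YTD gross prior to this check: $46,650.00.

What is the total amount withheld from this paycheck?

Canton Income Tax: taxable = $880.00 − 4×$100.00 = $480.00
  $32.22 + 13.74% × ($480.00 − $300.00) = $32.22 + 13.74% × $180.00 = $56.95
Long-Term Care Levy: cap $46,980.00 − YTD $46,650.00 = $330.00 subject; 2.6% × $330.00 = $8.58
Health Levy: 0.6% × $880.00 = $5.28
Unemployment Insurance: 2.73% × $880.00 = $24.02
Total: $56.95 + $8.58 + $5.28 + $24.02 = $94.83

$94.83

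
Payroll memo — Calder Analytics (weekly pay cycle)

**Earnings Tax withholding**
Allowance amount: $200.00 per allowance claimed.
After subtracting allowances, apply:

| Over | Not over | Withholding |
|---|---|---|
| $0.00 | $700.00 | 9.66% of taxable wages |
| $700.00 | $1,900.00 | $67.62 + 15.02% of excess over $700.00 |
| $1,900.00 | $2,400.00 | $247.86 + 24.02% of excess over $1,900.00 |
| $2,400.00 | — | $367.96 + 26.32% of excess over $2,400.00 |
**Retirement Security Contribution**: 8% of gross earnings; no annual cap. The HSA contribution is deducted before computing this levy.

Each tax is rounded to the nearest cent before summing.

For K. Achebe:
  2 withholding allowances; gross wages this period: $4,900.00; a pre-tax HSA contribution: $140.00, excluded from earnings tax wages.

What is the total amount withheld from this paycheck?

$1,264.63

Earnings Tax: taxable = $4,900.00 − $140.00 − 2×$200.00 = $4,360.00
  $367.96 + 26.32% × ($4,360.00 − $2,400.00) = $367.96 + 26.32% × $1,960.00 = $883.83
Retirement Security Contribution: 8% × $4,760.00 = $380.80
Total: $883.83 + $380.80 = $1,264.63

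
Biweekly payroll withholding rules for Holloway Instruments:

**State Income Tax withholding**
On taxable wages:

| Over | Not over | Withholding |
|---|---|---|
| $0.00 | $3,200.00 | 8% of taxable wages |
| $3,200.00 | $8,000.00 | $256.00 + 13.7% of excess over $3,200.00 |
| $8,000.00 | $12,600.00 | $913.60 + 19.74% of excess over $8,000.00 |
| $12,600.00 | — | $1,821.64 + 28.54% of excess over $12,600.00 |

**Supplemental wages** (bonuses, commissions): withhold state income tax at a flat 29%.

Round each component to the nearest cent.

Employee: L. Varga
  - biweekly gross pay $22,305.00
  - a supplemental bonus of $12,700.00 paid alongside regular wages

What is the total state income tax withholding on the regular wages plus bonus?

State Income Tax: taxable = $22,305.00
  $1,821.64 + 28.54% × ($22,305.00 − $12,600.00) = $1,821.64 + 28.54% × $9,705.00 = $4,591.45
Supplemental (29% flat on bonus): 29% × $12,700.00 = $3,683.00
Total state income tax: $4,591.45 + $3,683.00 = $8,274.45

$8,274.45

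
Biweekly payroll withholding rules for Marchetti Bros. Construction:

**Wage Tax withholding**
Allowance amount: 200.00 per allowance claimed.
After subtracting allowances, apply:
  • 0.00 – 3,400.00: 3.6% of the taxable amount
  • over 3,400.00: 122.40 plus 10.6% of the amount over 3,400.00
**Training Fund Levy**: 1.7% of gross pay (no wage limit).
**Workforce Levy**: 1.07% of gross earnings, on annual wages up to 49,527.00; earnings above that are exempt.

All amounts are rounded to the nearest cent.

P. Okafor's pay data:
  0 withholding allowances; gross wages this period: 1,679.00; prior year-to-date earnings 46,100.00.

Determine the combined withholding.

Wage Tax: taxable = 1,679.00
  3.6% × 1,679.00 = 60.44
Training Fund Levy: 1.7% × 1,679.00 = 28.54
Workforce Levy: 1.07% × 1,679.00 = 17.97
Total: 60.44 + 28.54 + 17.97 = 106.95

106.95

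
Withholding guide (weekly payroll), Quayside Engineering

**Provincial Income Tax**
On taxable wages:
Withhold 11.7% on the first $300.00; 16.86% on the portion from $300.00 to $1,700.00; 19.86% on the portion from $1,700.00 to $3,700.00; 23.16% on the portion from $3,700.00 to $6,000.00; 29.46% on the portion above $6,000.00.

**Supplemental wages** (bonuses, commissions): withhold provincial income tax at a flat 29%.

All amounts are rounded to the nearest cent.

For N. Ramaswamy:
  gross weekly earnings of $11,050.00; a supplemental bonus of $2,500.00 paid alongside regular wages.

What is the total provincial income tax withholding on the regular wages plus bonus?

$3,413.75

Provincial Income Tax: taxable = $11,050.00
  $1,201.02 + 29.46% × ($11,050.00 − $6,000.00) = $1,201.02 + 29.46% × $5,050.00 = $2,688.75
Supplemental (29% flat on bonus): 29% × $2,500.00 = $725.00
Total provincial income tax: $2,688.75 + $725.00 = $3,413.75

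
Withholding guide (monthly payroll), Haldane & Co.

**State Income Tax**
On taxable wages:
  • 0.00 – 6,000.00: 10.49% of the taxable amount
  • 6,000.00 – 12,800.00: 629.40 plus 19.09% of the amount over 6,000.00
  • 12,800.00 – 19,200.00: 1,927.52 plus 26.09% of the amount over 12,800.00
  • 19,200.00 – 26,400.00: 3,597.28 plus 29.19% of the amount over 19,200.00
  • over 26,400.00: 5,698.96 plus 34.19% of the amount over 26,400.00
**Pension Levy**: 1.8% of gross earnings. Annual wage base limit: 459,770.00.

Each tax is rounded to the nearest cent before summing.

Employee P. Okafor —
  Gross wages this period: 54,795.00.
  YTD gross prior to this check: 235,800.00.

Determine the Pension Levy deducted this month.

986.31

Pension Levy: 1.8% × 54,795.00 = 986.31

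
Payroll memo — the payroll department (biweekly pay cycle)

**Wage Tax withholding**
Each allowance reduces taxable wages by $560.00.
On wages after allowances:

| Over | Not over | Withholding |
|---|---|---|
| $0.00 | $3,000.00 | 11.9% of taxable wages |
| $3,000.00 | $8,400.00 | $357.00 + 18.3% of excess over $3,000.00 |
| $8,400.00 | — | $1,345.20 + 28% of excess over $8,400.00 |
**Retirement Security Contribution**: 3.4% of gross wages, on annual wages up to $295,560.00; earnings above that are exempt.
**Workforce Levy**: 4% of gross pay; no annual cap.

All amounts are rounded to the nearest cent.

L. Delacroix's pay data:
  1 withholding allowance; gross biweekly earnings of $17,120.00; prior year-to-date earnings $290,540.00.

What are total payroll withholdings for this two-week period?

Wage Tax: taxable = $17,120.00 − 1×$560.00 = $16,560.00
  $1,345.20 + 28% × ($16,560.00 − $8,400.00) = $1,345.20 + 28% × $8,160.00 = $3,630.00
Retirement Security Contribution: cap $295,560.00 − YTD $290,540.00 = $5,020.00 subject; 3.4% × $5,020.00 = $170.68
Workforce Levy: 4% × $17,120.00 = $684.80
Total: $3,630.00 + $170.68 + $684.80 = $4,485.48

$4,485.48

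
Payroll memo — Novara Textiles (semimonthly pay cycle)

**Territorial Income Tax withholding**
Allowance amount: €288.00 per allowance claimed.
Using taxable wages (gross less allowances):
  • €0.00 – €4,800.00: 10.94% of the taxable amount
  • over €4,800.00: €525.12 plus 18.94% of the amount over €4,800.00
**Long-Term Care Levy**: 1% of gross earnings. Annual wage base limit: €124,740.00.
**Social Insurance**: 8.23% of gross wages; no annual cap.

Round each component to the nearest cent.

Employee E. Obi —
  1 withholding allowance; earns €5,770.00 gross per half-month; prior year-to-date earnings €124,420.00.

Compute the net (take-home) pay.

Territorial Income Tax: taxable = €5,770.00 − 1×€288.00 = €5,482.00
  €525.12 + 18.94% × (€5,482.00 − €4,800.00) = €525.12 + 18.94% × €682.00 = €654.29
Long-Term Care Levy: cap €124,740.00 − YTD €124,420.00 = €320.00 subject; 1% × €320.00 = €3.20
Social Insurance: 8.23% × €5,770.00 = €474.87
Total withheld: €654.29 + €3.20 + €474.87 = €1,132.36
Net pay: €5,770.00 − €1,132.36 = €4,637.64

€4,637.64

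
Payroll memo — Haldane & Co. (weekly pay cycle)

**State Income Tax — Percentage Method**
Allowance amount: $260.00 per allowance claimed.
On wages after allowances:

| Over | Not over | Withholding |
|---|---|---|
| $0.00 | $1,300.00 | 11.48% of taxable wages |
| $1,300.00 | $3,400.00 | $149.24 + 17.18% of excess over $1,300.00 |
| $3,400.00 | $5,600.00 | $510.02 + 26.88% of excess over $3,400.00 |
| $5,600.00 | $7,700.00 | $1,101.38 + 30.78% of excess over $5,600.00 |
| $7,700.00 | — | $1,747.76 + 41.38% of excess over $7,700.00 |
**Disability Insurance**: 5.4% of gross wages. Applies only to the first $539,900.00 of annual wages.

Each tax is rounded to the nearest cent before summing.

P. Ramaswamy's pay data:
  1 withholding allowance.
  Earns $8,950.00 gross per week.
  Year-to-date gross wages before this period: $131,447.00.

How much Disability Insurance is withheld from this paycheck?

$483.30

Disability Insurance: 5.4% × $8,950.00 = $483.30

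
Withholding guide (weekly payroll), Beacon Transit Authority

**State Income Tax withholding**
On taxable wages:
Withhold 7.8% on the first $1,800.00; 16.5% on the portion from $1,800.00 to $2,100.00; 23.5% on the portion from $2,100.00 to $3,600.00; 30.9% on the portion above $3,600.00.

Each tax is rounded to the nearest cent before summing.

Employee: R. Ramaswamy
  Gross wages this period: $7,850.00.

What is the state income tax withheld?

$1,855.65

State Income Tax: taxable = $7,850.00
  $542.40 + 30.9% × ($7,850.00 − $3,600.00) = $542.40 + 30.9% × $4,250.00 = $1,855.65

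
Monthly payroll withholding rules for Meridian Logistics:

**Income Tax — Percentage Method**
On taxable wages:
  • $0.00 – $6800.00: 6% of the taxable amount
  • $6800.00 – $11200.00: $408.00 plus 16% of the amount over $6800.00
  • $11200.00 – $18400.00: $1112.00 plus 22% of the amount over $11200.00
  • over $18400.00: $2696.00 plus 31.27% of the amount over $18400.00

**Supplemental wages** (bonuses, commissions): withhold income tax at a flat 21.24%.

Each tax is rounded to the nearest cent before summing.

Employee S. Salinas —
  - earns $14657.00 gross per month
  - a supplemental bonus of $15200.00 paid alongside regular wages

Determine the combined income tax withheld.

Income Tax: taxable = $14657.00
  $1112.00 + 22% × ($14657.00 − $11200.00) = $1112.00 + 22% × $3457.00 = $1872.54
Supplemental (21.24% flat on bonus): 21.24% × $15200.00 = $3228.48
Total income tax: $1872.54 + $3228.48 = $5101.02

$5101.02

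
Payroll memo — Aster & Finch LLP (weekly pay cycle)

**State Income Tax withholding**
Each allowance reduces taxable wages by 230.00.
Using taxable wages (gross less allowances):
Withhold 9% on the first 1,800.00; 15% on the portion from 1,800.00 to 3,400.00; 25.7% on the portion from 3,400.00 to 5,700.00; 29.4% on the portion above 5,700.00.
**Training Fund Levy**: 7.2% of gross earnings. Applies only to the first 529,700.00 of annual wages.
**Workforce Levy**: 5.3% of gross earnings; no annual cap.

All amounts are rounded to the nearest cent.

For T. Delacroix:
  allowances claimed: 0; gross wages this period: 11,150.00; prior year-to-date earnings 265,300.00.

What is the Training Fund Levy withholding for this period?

802.80

Training Fund Levy: 7.2% × 11,150.00 = 802.80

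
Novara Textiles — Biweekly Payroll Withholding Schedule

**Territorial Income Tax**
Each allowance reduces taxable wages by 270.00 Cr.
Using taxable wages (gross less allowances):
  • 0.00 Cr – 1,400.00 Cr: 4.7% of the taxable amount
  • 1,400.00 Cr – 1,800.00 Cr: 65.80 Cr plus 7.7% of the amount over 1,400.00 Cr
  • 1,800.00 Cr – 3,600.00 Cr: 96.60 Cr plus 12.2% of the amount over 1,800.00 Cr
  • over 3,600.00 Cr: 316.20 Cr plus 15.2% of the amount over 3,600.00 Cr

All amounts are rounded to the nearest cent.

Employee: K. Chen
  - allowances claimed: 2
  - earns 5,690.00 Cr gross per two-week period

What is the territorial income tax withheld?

551.80 Cr

Territorial Income Tax: taxable = 5,690.00 Cr − 2×270.00 Cr = 5,150.00 Cr
  316.20 Cr + 15.2% × (5,150.00 Cr − 3,600.00 Cr) = 316.20 Cr + 15.2% × 1,550.00 Cr = 551.80 Cr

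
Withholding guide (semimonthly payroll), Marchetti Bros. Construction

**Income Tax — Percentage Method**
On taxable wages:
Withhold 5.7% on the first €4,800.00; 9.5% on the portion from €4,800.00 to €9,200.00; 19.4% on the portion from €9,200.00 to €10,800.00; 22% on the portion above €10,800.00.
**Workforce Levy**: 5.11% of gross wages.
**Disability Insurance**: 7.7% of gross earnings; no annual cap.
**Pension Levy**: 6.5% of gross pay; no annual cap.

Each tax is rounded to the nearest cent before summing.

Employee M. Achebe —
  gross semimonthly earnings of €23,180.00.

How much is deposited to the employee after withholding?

Income Tax: taxable = €23,180.00
  €1,002.00 + 22% × (€23,180.00 − €10,800.00) = €1,002.00 + 22% × €12,380.00 = €3,725.60
Workforce Levy: 5.11% × €23,180.00 = €1,184.50
Disability Insurance: 7.7% × €23,180.00 = €1,784.86
Pension Levy: 6.5% × €23,180.00 = €1,506.70
Total withheld: €3,725.60 + €1,184.50 + €1,784.86 + €1,506.70 = €8,201.66
Net pay: €23,180.00 − €8,201.66 = €14,978.34

€14,978.34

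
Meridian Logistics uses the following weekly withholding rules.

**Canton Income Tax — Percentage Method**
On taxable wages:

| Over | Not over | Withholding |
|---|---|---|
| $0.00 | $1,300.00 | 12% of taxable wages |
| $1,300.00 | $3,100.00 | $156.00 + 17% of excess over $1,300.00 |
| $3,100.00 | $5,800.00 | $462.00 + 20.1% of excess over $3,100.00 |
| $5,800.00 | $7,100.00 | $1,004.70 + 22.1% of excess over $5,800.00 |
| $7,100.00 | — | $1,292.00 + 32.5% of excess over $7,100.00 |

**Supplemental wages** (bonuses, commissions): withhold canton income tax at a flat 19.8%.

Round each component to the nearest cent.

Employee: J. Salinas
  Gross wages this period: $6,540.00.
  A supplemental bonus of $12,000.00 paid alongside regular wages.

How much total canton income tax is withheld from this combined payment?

$3,544.24

Canton Income Tax: taxable = $6,540.00
  $1,004.70 + 22.1% × ($6,540.00 − $5,800.00) = $1,004.70 + 22.1% × $740.00 = $1,168.24
Supplemental (19.8% flat on bonus): 19.8% × $12,000.00 = $2,376.00
Total canton income tax: $1,168.24 + $2,376.00 = $3,544.24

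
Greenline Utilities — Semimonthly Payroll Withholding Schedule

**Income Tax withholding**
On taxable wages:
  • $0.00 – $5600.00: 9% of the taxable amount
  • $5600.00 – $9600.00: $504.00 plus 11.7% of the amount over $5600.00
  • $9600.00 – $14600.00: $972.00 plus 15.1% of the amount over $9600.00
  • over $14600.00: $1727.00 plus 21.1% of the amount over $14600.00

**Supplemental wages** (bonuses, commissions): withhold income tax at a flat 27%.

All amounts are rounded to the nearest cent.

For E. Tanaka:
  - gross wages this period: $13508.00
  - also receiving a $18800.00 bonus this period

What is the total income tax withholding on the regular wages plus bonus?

Income Tax: taxable = $13508.00
  $972.00 + 15.1% × ($13508.00 − $9600.00) = $972.00 + 15.1% × $3908.00 = $1562.11
Supplemental (27% flat on bonus): 27% × $18800.00 = $5076.00
Total income tax: $1562.11 + $5076.00 = $6638.11

$6638.11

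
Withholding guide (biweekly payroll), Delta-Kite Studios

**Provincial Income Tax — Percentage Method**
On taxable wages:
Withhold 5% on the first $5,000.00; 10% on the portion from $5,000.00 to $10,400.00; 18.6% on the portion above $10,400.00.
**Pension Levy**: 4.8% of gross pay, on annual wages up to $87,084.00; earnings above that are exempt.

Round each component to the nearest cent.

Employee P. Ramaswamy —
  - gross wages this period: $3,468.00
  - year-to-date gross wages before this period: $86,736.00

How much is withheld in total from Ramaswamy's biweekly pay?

$190.10

Provincial Income Tax: taxable = $3,468.00
  5% × $3,468.00 = $173.40
Pension Levy: cap $87,084.00 − YTD $86,736.00 = $348.00 subject; 4.8% × $348.00 = $16.70
Total: $173.40 + $16.70 = $190.10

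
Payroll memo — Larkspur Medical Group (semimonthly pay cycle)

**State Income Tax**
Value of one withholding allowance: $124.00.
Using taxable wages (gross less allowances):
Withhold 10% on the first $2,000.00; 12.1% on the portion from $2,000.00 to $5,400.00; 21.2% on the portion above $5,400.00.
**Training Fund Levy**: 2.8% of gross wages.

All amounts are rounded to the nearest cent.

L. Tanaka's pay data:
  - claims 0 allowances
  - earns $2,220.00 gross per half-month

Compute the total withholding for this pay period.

State Income Tax: taxable = $2,220.00
  $200.00 + 12.1% × ($2,220.00 − $2,000.00) = $200.00 + 12.1% × $220.00 = $226.62
Training Fund Levy: 2.8% × $2,220.00 = $62.16
Total: $226.62 + $62.16 = $288.78

$288.78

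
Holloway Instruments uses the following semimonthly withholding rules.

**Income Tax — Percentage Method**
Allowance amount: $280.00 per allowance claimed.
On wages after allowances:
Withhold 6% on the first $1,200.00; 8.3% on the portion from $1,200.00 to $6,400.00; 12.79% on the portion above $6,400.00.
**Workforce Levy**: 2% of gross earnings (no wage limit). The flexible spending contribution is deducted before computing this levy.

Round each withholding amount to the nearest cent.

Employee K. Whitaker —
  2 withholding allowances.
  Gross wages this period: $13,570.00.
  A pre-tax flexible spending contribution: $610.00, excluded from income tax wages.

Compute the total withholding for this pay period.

Income Tax: taxable = $13,570.00 − $610.00 − 2×$280.00 = $12,400.00
  $503.60 + 12.79% × ($12,400.00 − $6,400.00) = $503.60 + 12.79% × $6,000.00 = $1,271.00
Workforce Levy: 2% × $12,960.00 = $259.20
Total: $1,271.00 + $259.20 = $1,530.20

$1,530.20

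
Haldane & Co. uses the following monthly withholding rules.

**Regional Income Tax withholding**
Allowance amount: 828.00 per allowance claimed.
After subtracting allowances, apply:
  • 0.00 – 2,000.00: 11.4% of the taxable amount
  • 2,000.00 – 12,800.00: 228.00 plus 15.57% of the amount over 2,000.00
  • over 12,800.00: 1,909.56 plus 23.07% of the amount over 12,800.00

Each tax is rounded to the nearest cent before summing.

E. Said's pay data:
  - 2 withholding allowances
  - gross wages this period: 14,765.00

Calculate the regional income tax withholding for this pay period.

Regional Income Tax: taxable = 14,765.00 − 2×828.00 = 13,109.00
  1,909.56 + 23.07% × (13,109.00 − 12,800.00) = 1,909.56 + 23.07% × 309.00 = 1,980.85

1,980.85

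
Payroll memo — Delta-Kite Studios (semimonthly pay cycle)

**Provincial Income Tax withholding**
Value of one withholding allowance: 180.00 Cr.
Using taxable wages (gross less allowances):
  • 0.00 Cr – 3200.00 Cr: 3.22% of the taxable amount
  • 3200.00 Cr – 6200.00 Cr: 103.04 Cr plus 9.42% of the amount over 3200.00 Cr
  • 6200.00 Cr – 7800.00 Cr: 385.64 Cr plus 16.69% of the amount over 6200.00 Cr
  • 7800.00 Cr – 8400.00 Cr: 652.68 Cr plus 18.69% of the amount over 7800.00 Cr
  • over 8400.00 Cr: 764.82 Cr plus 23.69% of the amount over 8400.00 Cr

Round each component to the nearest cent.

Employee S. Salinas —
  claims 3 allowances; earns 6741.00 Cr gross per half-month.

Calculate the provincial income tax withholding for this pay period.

385.81 Cr

Provincial Income Tax: taxable = 6741.00 Cr − 3×180.00 Cr = 6201.00 Cr
  385.64 Cr + 16.69% × (6201.00 Cr − 6200.00 Cr) = 385.64 Cr + 16.69% × 1.00 Cr = 385.81 Cr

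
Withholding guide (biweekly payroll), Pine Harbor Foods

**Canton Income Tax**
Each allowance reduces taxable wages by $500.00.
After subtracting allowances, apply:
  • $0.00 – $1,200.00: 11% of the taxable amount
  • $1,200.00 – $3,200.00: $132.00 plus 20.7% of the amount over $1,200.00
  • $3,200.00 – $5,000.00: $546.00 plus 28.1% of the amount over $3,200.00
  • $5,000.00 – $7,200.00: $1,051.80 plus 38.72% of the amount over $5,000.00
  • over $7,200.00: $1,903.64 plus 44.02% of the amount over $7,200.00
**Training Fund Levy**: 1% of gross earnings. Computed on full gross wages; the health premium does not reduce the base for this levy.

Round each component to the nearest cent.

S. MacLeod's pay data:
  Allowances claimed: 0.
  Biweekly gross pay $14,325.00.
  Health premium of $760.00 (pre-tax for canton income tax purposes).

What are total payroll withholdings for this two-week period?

$4,848.76

Canton Income Tax: taxable = $14,325.00 − $760.00 = $13,565.00
  $1,903.64 + 44.02% × ($13,565.00 − $7,200.00) = $1,903.64 + 44.02% × $6,365.00 = $4,705.51
Training Fund Levy: 1% × $14,325.00 = $143.25
Total: $4,705.51 + $143.25 = $4,848.76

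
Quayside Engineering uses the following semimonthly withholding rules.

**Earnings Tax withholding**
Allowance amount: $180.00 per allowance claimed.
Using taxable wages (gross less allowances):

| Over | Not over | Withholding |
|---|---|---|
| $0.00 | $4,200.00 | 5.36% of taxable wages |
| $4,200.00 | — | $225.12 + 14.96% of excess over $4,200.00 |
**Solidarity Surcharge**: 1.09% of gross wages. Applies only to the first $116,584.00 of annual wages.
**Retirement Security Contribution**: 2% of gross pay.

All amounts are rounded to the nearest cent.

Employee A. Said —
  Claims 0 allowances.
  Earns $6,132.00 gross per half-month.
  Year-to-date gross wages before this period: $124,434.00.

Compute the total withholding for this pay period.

$636.79

Earnings Tax: taxable = $6,132.00
  $225.12 + 14.96% × ($6,132.00 − $4,200.00) = $225.12 + 14.96% × $1,932.00 = $514.15
Solidarity Surcharge: YTD $124,434.00 ≥ cap $116,584.00 → $0.00
Retirement Security Contribution: 2% × $6,132.00 = $122.64
Total: $514.15 + $0.00 + $122.64 = $636.79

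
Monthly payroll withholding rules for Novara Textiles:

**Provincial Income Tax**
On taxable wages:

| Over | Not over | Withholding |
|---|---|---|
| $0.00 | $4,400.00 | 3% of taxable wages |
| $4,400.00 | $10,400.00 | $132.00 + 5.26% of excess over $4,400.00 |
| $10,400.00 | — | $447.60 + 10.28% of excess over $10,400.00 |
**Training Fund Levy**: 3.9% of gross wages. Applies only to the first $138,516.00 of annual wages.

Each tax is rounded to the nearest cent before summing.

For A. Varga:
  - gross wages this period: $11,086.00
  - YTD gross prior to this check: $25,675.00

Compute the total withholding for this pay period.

$950.47

Provincial Income Tax: taxable = $11,086.00
  $447.60 + 10.28% × ($11,086.00 − $10,400.00) = $447.60 + 10.28% × $686.00 = $518.12
Training Fund Levy: 3.9% × $11,086.00 = $432.35
Total: $518.12 + $432.35 = $950.47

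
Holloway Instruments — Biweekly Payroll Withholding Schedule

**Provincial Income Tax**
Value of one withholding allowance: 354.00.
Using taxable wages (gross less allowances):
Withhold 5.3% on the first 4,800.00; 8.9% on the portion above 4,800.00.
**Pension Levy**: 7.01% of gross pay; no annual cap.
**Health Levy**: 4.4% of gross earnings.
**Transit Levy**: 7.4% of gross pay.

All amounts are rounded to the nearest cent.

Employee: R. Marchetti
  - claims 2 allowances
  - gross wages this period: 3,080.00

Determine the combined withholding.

705.07

Provincial Income Tax: taxable = 3,080.00 − 2×354.00 = 2,372.00
  5.3% × 2,372.00 = 125.72
Pension Levy: 7.01% × 3,080.00 = 215.91
Health Levy: 4.4% × 3,080.00 = 135.52
Transit Levy: 7.4% × 3,080.00 = 227.92
Total: 125.72 + 215.91 + 135.52 + 227.92 = 705.07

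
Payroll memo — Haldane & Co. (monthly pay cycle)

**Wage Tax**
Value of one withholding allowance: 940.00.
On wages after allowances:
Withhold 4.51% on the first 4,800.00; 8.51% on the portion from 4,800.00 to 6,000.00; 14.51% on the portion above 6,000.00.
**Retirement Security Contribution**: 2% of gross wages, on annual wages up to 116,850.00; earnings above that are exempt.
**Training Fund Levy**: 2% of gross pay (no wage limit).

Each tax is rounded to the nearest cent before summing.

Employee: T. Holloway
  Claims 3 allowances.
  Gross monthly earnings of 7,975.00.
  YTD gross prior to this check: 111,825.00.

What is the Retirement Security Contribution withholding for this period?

Retirement Security Contribution: cap 116,850.00 − YTD 111,825.00 = 5,025.00 subject; 2% × 5,025.00 = 100.50

100.50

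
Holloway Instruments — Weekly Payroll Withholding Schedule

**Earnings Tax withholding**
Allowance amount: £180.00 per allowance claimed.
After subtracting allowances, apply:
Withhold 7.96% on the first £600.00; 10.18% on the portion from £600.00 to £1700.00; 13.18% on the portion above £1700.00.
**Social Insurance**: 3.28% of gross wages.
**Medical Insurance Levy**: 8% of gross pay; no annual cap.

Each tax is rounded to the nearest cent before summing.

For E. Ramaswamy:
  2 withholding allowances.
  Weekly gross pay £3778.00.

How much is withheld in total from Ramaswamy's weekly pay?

£812.33

Earnings Tax: taxable = £3778.00 − 2×£180.00 = £3418.00
  £159.74 + 13.18% × (£3418.00 − £1700.00) = £159.74 + 13.18% × £1718.00 = £386.17
Social Insurance: 3.28% × £3778.00 = £123.92
Medical Insurance Levy: 8% × £3778.00 = £302.24
Total: £386.17 + £123.92 + £302.24 = £812.33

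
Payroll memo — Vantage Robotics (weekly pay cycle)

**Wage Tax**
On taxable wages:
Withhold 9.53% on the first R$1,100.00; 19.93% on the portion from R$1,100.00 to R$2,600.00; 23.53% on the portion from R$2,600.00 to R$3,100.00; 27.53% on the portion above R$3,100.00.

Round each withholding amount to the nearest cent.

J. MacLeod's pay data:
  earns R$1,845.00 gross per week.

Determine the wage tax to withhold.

R$253.31

Wage Tax: taxable = R$1,845.00
  R$104.83 + 19.93% × (R$1,845.00 − R$1,100.00) = R$104.83 + 19.93% × R$745.00 = R$253.31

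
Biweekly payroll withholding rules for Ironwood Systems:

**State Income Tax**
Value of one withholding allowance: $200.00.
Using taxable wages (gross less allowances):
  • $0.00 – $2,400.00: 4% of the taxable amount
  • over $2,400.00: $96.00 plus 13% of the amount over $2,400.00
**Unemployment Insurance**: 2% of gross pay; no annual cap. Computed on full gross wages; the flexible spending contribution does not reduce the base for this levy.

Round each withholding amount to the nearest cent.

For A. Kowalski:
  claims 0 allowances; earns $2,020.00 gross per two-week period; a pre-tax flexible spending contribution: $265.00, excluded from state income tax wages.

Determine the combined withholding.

$110.60

State Income Tax: taxable = $2,020.00 − $265.00 = $1,755.00
  4% × $1,755.00 = $70.20
Unemployment Insurance: 2% × $2,020.00 = $40.40
Total: $70.20 + $40.40 = $110.60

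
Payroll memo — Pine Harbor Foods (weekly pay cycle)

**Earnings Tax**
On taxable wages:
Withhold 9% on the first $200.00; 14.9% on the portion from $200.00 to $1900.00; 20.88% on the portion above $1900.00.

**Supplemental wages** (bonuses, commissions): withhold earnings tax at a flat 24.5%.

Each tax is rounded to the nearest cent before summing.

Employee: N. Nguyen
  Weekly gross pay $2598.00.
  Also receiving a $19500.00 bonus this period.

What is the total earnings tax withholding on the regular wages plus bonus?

$5194.54

Earnings Tax: taxable = $2598.00
  $271.30 + 20.88% × ($2598.00 − $1900.00) = $271.30 + 20.88% × $698.00 = $417.04
Supplemental (24.5% flat on bonus): 24.5% × $19500.00 = $4777.50
Total earnings tax: $417.04 + $4777.50 = $5194.54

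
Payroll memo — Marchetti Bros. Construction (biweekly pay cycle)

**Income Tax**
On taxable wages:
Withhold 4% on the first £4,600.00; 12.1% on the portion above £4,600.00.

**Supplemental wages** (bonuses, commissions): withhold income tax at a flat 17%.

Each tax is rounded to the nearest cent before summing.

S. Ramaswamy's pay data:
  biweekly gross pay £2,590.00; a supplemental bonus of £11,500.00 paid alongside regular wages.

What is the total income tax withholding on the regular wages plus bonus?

Income Tax: taxable = £2,590.00
  4% × £2,590.00 = £103.60
Supplemental (17% flat on bonus): 17% × £11,500.00 = £1,955.00
Total income tax: £103.60 + £1,955.00 = £2,058.60

£2,058.60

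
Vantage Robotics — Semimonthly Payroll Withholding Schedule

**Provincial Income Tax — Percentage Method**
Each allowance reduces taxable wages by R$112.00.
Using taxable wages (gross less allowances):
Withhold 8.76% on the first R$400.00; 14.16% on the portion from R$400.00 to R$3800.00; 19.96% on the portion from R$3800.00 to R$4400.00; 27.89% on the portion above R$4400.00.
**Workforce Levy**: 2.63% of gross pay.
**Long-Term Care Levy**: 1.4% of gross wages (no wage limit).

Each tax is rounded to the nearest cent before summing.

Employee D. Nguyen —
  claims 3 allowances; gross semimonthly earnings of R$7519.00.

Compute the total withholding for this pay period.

Provincial Income Tax: taxable = R$7519.00 − 3×R$112.00 = R$7183.00
  R$636.24 + 27.89% × (R$7183.00 − R$4400.00) = R$636.24 + 27.89% × R$2783.00 = R$1412.42
Workforce Levy: 2.63% × R$7519.00 = R$197.75
Long-Term Care Levy: 1.4% × R$7519.00 = R$105.27
Total: R$1412.42 + R$197.75 + R$105.27 = R$1715.44

R$1715.44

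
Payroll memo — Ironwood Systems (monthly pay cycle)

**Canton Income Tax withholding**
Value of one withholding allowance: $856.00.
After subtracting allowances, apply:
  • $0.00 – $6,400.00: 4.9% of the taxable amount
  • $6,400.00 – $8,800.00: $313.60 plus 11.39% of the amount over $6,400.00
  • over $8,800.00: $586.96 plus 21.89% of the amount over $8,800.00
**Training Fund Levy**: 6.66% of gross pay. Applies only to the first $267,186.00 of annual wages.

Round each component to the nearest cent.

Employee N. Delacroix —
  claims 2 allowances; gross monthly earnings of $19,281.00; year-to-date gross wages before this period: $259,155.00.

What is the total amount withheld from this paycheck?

Canton Income Tax: taxable = $19,281.00 − 2×$856.00 = $17,569.00
  $586.96 + 21.89% × ($17,569.00 − $8,800.00) = $586.96 + 21.89% × $8,769.00 = $2,506.49
Training Fund Levy: cap $267,186.00 − YTD $259,155.00 = $8,031.00 subject; 6.66% × $8,031.00 = $534.86
Total: $2,506.49 + $534.86 = $3,041.35

$3,041.35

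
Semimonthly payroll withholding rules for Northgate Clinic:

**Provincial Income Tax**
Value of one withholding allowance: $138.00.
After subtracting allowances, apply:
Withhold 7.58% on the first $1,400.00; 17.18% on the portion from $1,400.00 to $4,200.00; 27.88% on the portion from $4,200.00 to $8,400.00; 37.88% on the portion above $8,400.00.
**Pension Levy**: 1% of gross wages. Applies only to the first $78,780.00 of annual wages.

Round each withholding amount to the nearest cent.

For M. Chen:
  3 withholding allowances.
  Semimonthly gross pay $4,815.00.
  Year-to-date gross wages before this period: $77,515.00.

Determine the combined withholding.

Provincial Income Tax: taxable = $4,815.00 − 3×$138.00 = $4,401.00
  $587.16 + 27.88% × ($4,401.00 − $4,200.00) = $587.16 + 27.88% × $201.00 = $643.20
Pension Levy: cap $78,780.00 − YTD $77,515.00 = $1,265.00 subject; 1% × $1,265.00 = $12.65
Total: $643.20 + $12.65 = $655.85

$655.85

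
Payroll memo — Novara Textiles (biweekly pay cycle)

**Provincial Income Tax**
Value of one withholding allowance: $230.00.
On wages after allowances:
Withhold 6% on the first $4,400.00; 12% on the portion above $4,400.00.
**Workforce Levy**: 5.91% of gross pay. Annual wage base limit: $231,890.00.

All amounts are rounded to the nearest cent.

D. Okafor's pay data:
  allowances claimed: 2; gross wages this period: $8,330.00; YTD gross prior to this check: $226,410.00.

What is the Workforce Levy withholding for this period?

Workforce Levy: cap $231,890.00 − YTD $226,410.00 = $5,480.00 subject; 5.91% × $5,480.00 = $323.87

$323.87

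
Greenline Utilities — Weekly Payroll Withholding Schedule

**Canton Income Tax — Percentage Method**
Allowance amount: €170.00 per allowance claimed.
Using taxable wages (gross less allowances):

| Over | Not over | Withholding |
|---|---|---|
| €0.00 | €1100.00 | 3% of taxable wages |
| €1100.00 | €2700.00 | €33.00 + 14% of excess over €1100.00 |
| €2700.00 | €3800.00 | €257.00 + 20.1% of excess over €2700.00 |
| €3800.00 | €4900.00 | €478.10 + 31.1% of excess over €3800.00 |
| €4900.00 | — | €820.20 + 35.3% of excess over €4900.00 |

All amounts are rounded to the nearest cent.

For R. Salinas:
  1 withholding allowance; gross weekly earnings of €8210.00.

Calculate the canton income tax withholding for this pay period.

Canton Income Tax: taxable = €8210.00 − 1×€170.00 = €8040.00
  €820.20 + 35.3% × (€8040.00 − €4900.00) = €820.20 + 35.3% × €3140.00 = €1928.62

€1928.62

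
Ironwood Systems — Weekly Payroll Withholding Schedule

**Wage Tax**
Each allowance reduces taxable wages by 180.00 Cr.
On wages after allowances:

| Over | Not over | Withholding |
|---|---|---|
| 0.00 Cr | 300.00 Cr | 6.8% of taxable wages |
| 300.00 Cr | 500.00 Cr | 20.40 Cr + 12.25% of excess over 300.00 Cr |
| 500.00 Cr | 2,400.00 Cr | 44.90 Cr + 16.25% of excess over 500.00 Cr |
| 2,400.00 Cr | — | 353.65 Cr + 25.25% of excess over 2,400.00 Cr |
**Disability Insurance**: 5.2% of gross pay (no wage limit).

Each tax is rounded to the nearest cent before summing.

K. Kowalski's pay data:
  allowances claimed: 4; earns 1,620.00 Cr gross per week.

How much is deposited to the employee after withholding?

1,425.86 Cr

Wage Tax: taxable = 1,620.00 Cr − 4×180.00 Cr = 900.00 Cr
  44.90 Cr + 16.25% × (900.00 Cr − 500.00 Cr) = 44.90 Cr + 16.25% × 400.00 Cr = 109.90 Cr
Disability Insurance: 5.2% × 1,620.00 Cr = 84.24 Cr
Total withheld: 109.90 Cr + 84.24 Cr = 194.14 Cr
Net pay: 1,620.00 Cr − 194.14 Cr = 1,425.86 Cr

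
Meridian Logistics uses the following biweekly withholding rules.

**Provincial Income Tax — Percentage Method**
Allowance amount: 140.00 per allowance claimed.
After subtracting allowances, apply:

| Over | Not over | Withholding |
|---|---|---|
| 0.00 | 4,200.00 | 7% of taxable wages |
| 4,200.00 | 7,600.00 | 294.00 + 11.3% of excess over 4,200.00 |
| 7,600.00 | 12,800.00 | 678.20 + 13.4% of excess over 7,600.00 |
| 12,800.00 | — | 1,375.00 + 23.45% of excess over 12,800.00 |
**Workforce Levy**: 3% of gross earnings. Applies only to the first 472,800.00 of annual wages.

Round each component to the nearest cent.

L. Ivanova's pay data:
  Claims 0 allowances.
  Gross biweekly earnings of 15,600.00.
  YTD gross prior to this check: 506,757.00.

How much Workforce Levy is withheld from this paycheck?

Workforce Levy: YTD 506,757.00 ≥ cap 472,800.00 → 0.00

0.00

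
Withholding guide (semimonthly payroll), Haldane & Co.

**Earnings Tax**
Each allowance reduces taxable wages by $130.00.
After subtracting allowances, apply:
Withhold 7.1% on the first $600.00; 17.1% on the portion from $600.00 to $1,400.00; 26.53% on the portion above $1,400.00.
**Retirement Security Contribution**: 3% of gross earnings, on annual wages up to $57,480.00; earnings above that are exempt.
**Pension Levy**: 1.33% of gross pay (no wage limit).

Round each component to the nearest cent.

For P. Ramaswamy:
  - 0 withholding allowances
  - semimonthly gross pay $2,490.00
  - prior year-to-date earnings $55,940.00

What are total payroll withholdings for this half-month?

Earnings Tax: taxable = $2,490.00
  $179.40 + 26.53% × ($2,490.00 − $1,400.00) = $179.40 + 26.53% × $1,090.00 = $468.58
Retirement Security Contribution: cap $57,480.00 − YTD $55,940.00 = $1,540.00 subject; 3% × $1,540.00 = $46.20
Pension Levy: 1.33% × $2,490.00 = $33.12
Total: $468.58 + $46.20 + $33.12 = $547.90

$547.90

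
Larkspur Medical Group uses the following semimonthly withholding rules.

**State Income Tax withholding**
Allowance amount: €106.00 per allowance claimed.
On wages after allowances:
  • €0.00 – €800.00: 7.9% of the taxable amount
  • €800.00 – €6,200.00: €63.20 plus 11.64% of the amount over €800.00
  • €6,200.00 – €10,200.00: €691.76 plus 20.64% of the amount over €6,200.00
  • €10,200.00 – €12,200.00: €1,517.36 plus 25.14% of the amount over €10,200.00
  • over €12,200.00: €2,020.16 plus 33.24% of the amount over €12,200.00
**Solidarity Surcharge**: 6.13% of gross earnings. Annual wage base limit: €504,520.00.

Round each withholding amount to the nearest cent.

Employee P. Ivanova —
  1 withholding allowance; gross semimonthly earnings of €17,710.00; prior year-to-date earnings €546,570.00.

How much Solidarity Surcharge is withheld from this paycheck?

€0.00

Solidarity Surcharge: YTD €546,570.00 ≥ cap €504,520.00 → €0.00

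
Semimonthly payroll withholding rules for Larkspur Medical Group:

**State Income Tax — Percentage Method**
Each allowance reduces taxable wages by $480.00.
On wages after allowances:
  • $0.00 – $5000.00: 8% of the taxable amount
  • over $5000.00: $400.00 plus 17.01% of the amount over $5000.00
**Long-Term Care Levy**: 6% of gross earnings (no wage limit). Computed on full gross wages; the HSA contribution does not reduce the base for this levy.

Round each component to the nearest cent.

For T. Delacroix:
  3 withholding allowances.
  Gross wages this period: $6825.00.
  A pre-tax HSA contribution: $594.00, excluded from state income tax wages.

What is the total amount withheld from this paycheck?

$792.78

State Income Tax: taxable = $6825.00 − $594.00 − 3×$480.00 = $4791.00
  8% × $4791.00 = $383.28
Long-Term Care Levy: 6% × $6825.00 = $409.50
Total: $383.28 + $409.50 = $792.78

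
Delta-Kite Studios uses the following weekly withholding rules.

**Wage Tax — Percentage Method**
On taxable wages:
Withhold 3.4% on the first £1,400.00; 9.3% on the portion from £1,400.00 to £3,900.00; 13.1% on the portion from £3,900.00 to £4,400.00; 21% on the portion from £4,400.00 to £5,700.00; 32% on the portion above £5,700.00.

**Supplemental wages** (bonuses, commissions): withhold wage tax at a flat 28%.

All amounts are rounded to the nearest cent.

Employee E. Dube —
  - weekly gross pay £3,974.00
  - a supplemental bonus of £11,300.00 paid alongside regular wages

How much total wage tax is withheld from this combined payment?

£3,453.79

Wage Tax: taxable = £3,974.00
  £280.10 + 13.1% × (£3,974.00 − £3,900.00) = £280.10 + 13.1% × £74.00 = £289.79
Supplemental (28% flat on bonus): 28% × £11,300.00 = £3,164.00
Total wage tax: £289.79 + £3,164.00 = £3,453.79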